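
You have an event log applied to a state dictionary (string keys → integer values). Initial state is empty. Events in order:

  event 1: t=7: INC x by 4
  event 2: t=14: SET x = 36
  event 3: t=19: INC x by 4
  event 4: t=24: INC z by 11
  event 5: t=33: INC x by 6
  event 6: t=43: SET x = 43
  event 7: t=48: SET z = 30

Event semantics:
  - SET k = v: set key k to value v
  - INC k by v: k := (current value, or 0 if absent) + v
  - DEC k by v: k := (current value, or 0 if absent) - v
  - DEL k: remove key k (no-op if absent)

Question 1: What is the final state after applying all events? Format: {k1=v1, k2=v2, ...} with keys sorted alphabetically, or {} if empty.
  after event 1 (t=7: INC x by 4): {x=4}
  after event 2 (t=14: SET x = 36): {x=36}
  after event 3 (t=19: INC x by 4): {x=40}
  after event 4 (t=24: INC z by 11): {x=40, z=11}
  after event 5 (t=33: INC x by 6): {x=46, z=11}
  after event 6 (t=43: SET x = 43): {x=43, z=11}
  after event 7 (t=48: SET z = 30): {x=43, z=30}

Answer: {x=43, z=30}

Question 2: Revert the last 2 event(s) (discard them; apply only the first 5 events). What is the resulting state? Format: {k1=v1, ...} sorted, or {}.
Keep first 5 events (discard last 2):
  after event 1 (t=7: INC x by 4): {x=4}
  after event 2 (t=14: SET x = 36): {x=36}
  after event 3 (t=19: INC x by 4): {x=40}
  after event 4 (t=24: INC z by 11): {x=40, z=11}
  after event 5 (t=33: INC x by 6): {x=46, z=11}

Answer: {x=46, z=11}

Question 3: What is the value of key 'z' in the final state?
Answer: 30

Derivation:
Track key 'z' through all 7 events:
  event 1 (t=7: INC x by 4): z unchanged
  event 2 (t=14: SET x = 36): z unchanged
  event 3 (t=19: INC x by 4): z unchanged
  event 4 (t=24: INC z by 11): z (absent) -> 11
  event 5 (t=33: INC x by 6): z unchanged
  event 6 (t=43: SET x = 43): z unchanged
  event 7 (t=48: SET z = 30): z 11 -> 30
Final: z = 30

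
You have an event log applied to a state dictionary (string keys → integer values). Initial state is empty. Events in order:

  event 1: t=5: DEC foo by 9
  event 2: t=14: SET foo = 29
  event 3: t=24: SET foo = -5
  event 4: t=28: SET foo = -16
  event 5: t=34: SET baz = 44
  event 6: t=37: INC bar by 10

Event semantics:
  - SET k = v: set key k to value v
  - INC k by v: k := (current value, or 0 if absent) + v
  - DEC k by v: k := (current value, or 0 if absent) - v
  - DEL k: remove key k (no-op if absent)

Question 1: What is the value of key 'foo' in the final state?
Track key 'foo' through all 6 events:
  event 1 (t=5: DEC foo by 9): foo (absent) -> -9
  event 2 (t=14: SET foo = 29): foo -9 -> 29
  event 3 (t=24: SET foo = -5): foo 29 -> -5
  event 4 (t=28: SET foo = -16): foo -5 -> -16
  event 5 (t=34: SET baz = 44): foo unchanged
  event 6 (t=37: INC bar by 10): foo unchanged
Final: foo = -16

Answer: -16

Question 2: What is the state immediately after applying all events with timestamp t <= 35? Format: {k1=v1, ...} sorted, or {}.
Answer: {baz=44, foo=-16}

Derivation:
Apply events with t <= 35 (5 events):
  after event 1 (t=5: DEC foo by 9): {foo=-9}
  after event 2 (t=14: SET foo = 29): {foo=29}
  after event 3 (t=24: SET foo = -5): {foo=-5}
  after event 4 (t=28: SET foo = -16): {foo=-16}
  after event 5 (t=34: SET baz = 44): {baz=44, foo=-16}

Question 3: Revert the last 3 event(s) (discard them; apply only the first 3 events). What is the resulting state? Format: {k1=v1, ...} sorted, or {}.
Answer: {foo=-5}

Derivation:
Keep first 3 events (discard last 3):
  after event 1 (t=5: DEC foo by 9): {foo=-9}
  after event 2 (t=14: SET foo = 29): {foo=29}
  after event 3 (t=24: SET foo = -5): {foo=-5}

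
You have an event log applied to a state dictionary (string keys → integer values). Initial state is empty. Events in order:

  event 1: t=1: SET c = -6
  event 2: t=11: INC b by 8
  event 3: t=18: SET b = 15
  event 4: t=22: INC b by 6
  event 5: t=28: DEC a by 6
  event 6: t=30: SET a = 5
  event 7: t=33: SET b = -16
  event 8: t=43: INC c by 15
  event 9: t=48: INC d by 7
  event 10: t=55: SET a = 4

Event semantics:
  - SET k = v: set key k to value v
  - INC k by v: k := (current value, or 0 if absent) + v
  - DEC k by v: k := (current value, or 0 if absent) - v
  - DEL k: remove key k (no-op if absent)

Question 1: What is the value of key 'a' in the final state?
Answer: 4

Derivation:
Track key 'a' through all 10 events:
  event 1 (t=1: SET c = -6): a unchanged
  event 2 (t=11: INC b by 8): a unchanged
  event 3 (t=18: SET b = 15): a unchanged
  event 4 (t=22: INC b by 6): a unchanged
  event 5 (t=28: DEC a by 6): a (absent) -> -6
  event 6 (t=30: SET a = 5): a -6 -> 5
  event 7 (t=33: SET b = -16): a unchanged
  event 8 (t=43: INC c by 15): a unchanged
  event 9 (t=48: INC d by 7): a unchanged
  event 10 (t=55: SET a = 4): a 5 -> 4
Final: a = 4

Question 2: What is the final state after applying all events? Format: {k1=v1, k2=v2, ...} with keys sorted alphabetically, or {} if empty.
Answer: {a=4, b=-16, c=9, d=7}

Derivation:
  after event 1 (t=1: SET c = -6): {c=-6}
  after event 2 (t=11: INC b by 8): {b=8, c=-6}
  after event 3 (t=18: SET b = 15): {b=15, c=-6}
  after event 4 (t=22: INC b by 6): {b=21, c=-6}
  after event 5 (t=28: DEC a by 6): {a=-6, b=21, c=-6}
  after event 6 (t=30: SET a = 5): {a=5, b=21, c=-6}
  after event 7 (t=33: SET b = -16): {a=5, b=-16, c=-6}
  after event 8 (t=43: INC c by 15): {a=5, b=-16, c=9}
  after event 9 (t=48: INC d by 7): {a=5, b=-16, c=9, d=7}
  after event 10 (t=55: SET a = 4): {a=4, b=-16, c=9, d=7}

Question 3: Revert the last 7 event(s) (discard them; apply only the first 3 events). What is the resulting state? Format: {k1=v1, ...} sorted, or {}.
Keep first 3 events (discard last 7):
  after event 1 (t=1: SET c = -6): {c=-6}
  after event 2 (t=11: INC b by 8): {b=8, c=-6}
  after event 3 (t=18: SET b = 15): {b=15, c=-6}

Answer: {b=15, c=-6}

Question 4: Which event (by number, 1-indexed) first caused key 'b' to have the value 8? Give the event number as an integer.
Looking for first event where b becomes 8:
  event 2: b (absent) -> 8  <-- first match

Answer: 2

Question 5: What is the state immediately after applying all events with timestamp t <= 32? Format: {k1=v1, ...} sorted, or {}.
Apply events with t <= 32 (6 events):
  after event 1 (t=1: SET c = -6): {c=-6}
  after event 2 (t=11: INC b by 8): {b=8, c=-6}
  after event 3 (t=18: SET b = 15): {b=15, c=-6}
  after event 4 (t=22: INC b by 6): {b=21, c=-6}
  after event 5 (t=28: DEC a by 6): {a=-6, b=21, c=-6}
  after event 6 (t=30: SET a = 5): {a=5, b=21, c=-6}

Answer: {a=5, b=21, c=-6}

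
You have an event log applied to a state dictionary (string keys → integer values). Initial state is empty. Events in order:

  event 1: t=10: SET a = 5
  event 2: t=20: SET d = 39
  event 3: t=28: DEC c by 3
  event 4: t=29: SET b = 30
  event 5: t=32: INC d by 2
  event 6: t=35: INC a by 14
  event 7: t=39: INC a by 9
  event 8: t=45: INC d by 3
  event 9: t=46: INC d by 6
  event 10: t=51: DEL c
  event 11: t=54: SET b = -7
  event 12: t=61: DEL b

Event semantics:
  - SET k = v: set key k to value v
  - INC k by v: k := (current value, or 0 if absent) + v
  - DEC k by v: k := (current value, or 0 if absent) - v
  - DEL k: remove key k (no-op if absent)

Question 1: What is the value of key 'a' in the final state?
Answer: 28

Derivation:
Track key 'a' through all 12 events:
  event 1 (t=10: SET a = 5): a (absent) -> 5
  event 2 (t=20: SET d = 39): a unchanged
  event 3 (t=28: DEC c by 3): a unchanged
  event 4 (t=29: SET b = 30): a unchanged
  event 5 (t=32: INC d by 2): a unchanged
  event 6 (t=35: INC a by 14): a 5 -> 19
  event 7 (t=39: INC a by 9): a 19 -> 28
  event 8 (t=45: INC d by 3): a unchanged
  event 9 (t=46: INC d by 6): a unchanged
  event 10 (t=51: DEL c): a unchanged
  event 11 (t=54: SET b = -7): a unchanged
  event 12 (t=61: DEL b): a unchanged
Final: a = 28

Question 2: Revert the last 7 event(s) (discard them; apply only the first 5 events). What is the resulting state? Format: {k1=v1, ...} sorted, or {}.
Keep first 5 events (discard last 7):
  after event 1 (t=10: SET a = 5): {a=5}
  after event 2 (t=20: SET d = 39): {a=5, d=39}
  after event 3 (t=28: DEC c by 3): {a=5, c=-3, d=39}
  after event 4 (t=29: SET b = 30): {a=5, b=30, c=-3, d=39}
  after event 5 (t=32: INC d by 2): {a=5, b=30, c=-3, d=41}

Answer: {a=5, b=30, c=-3, d=41}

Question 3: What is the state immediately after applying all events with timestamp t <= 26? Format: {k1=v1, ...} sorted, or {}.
Answer: {a=5, d=39}

Derivation:
Apply events with t <= 26 (2 events):
  after event 1 (t=10: SET a = 5): {a=5}
  after event 2 (t=20: SET d = 39): {a=5, d=39}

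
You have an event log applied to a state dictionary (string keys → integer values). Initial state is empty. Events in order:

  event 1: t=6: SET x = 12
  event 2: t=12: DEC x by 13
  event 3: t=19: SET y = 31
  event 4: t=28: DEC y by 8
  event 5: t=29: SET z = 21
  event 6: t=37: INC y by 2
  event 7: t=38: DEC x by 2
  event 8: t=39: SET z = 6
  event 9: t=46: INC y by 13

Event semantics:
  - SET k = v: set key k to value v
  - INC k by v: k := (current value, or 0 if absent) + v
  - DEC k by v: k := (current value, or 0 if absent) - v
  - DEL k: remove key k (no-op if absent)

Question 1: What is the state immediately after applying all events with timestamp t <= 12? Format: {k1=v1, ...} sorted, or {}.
Apply events with t <= 12 (2 events):
  after event 1 (t=6: SET x = 12): {x=12}
  after event 2 (t=12: DEC x by 13): {x=-1}

Answer: {x=-1}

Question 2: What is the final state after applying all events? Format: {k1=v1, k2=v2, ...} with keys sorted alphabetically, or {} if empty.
Answer: {x=-3, y=38, z=6}

Derivation:
  after event 1 (t=6: SET x = 12): {x=12}
  after event 2 (t=12: DEC x by 13): {x=-1}
  after event 3 (t=19: SET y = 31): {x=-1, y=31}
  after event 4 (t=28: DEC y by 8): {x=-1, y=23}
  after event 5 (t=29: SET z = 21): {x=-1, y=23, z=21}
  after event 6 (t=37: INC y by 2): {x=-1, y=25, z=21}
  after event 7 (t=38: DEC x by 2): {x=-3, y=25, z=21}
  after event 8 (t=39: SET z = 6): {x=-3, y=25, z=6}
  after event 9 (t=46: INC y by 13): {x=-3, y=38, z=6}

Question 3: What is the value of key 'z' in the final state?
Answer: 6

Derivation:
Track key 'z' through all 9 events:
  event 1 (t=6: SET x = 12): z unchanged
  event 2 (t=12: DEC x by 13): z unchanged
  event 3 (t=19: SET y = 31): z unchanged
  event 4 (t=28: DEC y by 8): z unchanged
  event 5 (t=29: SET z = 21): z (absent) -> 21
  event 6 (t=37: INC y by 2): z unchanged
  event 7 (t=38: DEC x by 2): z unchanged
  event 8 (t=39: SET z = 6): z 21 -> 6
  event 9 (t=46: INC y by 13): z unchanged
Final: z = 6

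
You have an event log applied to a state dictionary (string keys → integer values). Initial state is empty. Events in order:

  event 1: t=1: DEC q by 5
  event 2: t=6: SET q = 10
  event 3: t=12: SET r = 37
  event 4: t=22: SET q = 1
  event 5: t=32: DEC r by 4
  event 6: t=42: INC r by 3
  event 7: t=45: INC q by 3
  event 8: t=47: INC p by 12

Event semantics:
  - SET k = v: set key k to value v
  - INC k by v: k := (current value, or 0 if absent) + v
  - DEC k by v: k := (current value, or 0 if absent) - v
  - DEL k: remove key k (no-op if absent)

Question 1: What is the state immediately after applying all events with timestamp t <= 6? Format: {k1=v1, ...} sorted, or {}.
Apply events with t <= 6 (2 events):
  after event 1 (t=1: DEC q by 5): {q=-5}
  after event 2 (t=6: SET q = 10): {q=10}

Answer: {q=10}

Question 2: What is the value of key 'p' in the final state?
Answer: 12

Derivation:
Track key 'p' through all 8 events:
  event 1 (t=1: DEC q by 5): p unchanged
  event 2 (t=6: SET q = 10): p unchanged
  event 3 (t=12: SET r = 37): p unchanged
  event 4 (t=22: SET q = 1): p unchanged
  event 5 (t=32: DEC r by 4): p unchanged
  event 6 (t=42: INC r by 3): p unchanged
  event 7 (t=45: INC q by 3): p unchanged
  event 8 (t=47: INC p by 12): p (absent) -> 12
Final: p = 12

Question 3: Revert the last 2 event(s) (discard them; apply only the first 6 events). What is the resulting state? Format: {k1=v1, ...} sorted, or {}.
Keep first 6 events (discard last 2):
  after event 1 (t=1: DEC q by 5): {q=-5}
  after event 2 (t=6: SET q = 10): {q=10}
  after event 3 (t=12: SET r = 37): {q=10, r=37}
  after event 4 (t=22: SET q = 1): {q=1, r=37}
  after event 5 (t=32: DEC r by 4): {q=1, r=33}
  after event 6 (t=42: INC r by 3): {q=1, r=36}

Answer: {q=1, r=36}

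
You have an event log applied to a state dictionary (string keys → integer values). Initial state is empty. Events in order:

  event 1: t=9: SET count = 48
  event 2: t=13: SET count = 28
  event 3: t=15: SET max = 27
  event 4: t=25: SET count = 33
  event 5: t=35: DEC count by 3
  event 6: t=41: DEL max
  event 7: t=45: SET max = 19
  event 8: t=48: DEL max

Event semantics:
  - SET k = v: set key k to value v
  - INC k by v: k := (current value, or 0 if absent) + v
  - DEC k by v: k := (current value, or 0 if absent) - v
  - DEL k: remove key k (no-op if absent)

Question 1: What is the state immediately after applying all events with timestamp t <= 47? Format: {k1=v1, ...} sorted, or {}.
Answer: {count=30, max=19}

Derivation:
Apply events with t <= 47 (7 events):
  after event 1 (t=9: SET count = 48): {count=48}
  after event 2 (t=13: SET count = 28): {count=28}
  after event 3 (t=15: SET max = 27): {count=28, max=27}
  after event 4 (t=25: SET count = 33): {count=33, max=27}
  after event 5 (t=35: DEC count by 3): {count=30, max=27}
  after event 6 (t=41: DEL max): {count=30}
  after event 7 (t=45: SET max = 19): {count=30, max=19}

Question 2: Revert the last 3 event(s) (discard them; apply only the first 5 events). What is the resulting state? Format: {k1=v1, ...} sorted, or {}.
Answer: {count=30, max=27}

Derivation:
Keep first 5 events (discard last 3):
  after event 1 (t=9: SET count = 48): {count=48}
  after event 2 (t=13: SET count = 28): {count=28}
  after event 3 (t=15: SET max = 27): {count=28, max=27}
  after event 4 (t=25: SET count = 33): {count=33, max=27}
  after event 5 (t=35: DEC count by 3): {count=30, max=27}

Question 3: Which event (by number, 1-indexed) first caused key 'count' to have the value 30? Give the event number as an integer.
Looking for first event where count becomes 30:
  event 1: count = 48
  event 2: count = 28
  event 3: count = 28
  event 4: count = 33
  event 5: count 33 -> 30  <-- first match

Answer: 5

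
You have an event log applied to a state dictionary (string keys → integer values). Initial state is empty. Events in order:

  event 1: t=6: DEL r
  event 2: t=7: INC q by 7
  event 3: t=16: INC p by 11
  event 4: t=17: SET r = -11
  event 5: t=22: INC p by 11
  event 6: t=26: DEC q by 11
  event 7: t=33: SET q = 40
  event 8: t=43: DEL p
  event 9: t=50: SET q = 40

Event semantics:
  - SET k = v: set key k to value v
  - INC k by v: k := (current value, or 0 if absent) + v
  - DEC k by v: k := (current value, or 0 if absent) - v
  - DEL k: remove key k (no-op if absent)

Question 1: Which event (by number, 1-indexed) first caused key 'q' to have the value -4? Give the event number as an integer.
Answer: 6

Derivation:
Looking for first event where q becomes -4:
  event 2: q = 7
  event 3: q = 7
  event 4: q = 7
  event 5: q = 7
  event 6: q 7 -> -4  <-- first match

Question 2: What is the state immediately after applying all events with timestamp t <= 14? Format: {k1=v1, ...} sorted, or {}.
Apply events with t <= 14 (2 events):
  after event 1 (t=6: DEL r): {}
  after event 2 (t=7: INC q by 7): {q=7}

Answer: {q=7}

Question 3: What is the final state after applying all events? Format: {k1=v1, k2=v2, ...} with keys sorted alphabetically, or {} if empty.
Answer: {q=40, r=-11}

Derivation:
  after event 1 (t=6: DEL r): {}
  after event 2 (t=7: INC q by 7): {q=7}
  after event 3 (t=16: INC p by 11): {p=11, q=7}
  after event 4 (t=17: SET r = -11): {p=11, q=7, r=-11}
  after event 5 (t=22: INC p by 11): {p=22, q=7, r=-11}
  after event 6 (t=26: DEC q by 11): {p=22, q=-4, r=-11}
  after event 7 (t=33: SET q = 40): {p=22, q=40, r=-11}
  after event 8 (t=43: DEL p): {q=40, r=-11}
  after event 9 (t=50: SET q = 40): {q=40, r=-11}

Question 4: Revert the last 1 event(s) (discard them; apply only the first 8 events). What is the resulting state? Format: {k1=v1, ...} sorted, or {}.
Keep first 8 events (discard last 1):
  after event 1 (t=6: DEL r): {}
  after event 2 (t=7: INC q by 7): {q=7}
  after event 3 (t=16: INC p by 11): {p=11, q=7}
  after event 4 (t=17: SET r = -11): {p=11, q=7, r=-11}
  after event 5 (t=22: INC p by 11): {p=22, q=7, r=-11}
  after event 6 (t=26: DEC q by 11): {p=22, q=-4, r=-11}
  after event 7 (t=33: SET q = 40): {p=22, q=40, r=-11}
  after event 8 (t=43: DEL p): {q=40, r=-11}

Answer: {q=40, r=-11}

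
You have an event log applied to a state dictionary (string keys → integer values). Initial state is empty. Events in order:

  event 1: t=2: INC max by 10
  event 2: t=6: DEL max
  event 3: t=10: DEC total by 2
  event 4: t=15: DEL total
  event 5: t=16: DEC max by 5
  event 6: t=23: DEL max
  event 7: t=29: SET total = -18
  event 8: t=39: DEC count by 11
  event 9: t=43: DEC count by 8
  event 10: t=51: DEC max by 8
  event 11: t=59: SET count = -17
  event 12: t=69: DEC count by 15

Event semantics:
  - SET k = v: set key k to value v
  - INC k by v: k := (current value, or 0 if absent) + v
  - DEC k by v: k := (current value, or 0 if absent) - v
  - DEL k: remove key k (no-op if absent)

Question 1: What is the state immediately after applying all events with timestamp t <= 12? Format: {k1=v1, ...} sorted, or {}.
Answer: {total=-2}

Derivation:
Apply events with t <= 12 (3 events):
  after event 1 (t=2: INC max by 10): {max=10}
  after event 2 (t=6: DEL max): {}
  after event 3 (t=10: DEC total by 2): {total=-2}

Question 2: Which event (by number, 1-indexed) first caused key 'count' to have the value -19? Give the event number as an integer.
Looking for first event where count becomes -19:
  event 8: count = -11
  event 9: count -11 -> -19  <-- first match

Answer: 9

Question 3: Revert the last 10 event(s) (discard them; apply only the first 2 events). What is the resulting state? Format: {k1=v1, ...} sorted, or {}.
Keep first 2 events (discard last 10):
  after event 1 (t=2: INC max by 10): {max=10}
  after event 2 (t=6: DEL max): {}

Answer: {}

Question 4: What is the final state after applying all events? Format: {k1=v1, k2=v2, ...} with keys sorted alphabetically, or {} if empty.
  after event 1 (t=2: INC max by 10): {max=10}
  after event 2 (t=6: DEL max): {}
  after event 3 (t=10: DEC total by 2): {total=-2}
  after event 4 (t=15: DEL total): {}
  after event 5 (t=16: DEC max by 5): {max=-5}
  after event 6 (t=23: DEL max): {}
  after event 7 (t=29: SET total = -18): {total=-18}
  after event 8 (t=39: DEC count by 11): {count=-11, total=-18}
  after event 9 (t=43: DEC count by 8): {count=-19, total=-18}
  after event 10 (t=51: DEC max by 8): {count=-19, max=-8, total=-18}
  after event 11 (t=59: SET count = -17): {count=-17, max=-8, total=-18}
  after event 12 (t=69: DEC count by 15): {count=-32, max=-8, total=-18}

Answer: {count=-32, max=-8, total=-18}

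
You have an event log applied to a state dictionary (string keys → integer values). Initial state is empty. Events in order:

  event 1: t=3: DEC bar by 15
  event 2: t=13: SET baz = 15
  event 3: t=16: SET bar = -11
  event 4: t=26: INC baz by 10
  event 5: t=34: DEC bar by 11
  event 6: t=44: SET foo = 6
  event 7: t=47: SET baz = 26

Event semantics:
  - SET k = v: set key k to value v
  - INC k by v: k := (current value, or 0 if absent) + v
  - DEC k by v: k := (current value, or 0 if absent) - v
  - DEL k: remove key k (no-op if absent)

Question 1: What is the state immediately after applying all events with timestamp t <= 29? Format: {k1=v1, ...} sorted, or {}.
Apply events with t <= 29 (4 events):
  after event 1 (t=3: DEC bar by 15): {bar=-15}
  after event 2 (t=13: SET baz = 15): {bar=-15, baz=15}
  after event 3 (t=16: SET bar = -11): {bar=-11, baz=15}
  after event 4 (t=26: INC baz by 10): {bar=-11, baz=25}

Answer: {bar=-11, baz=25}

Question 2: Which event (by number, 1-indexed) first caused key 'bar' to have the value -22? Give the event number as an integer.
Answer: 5

Derivation:
Looking for first event where bar becomes -22:
  event 1: bar = -15
  event 2: bar = -15
  event 3: bar = -11
  event 4: bar = -11
  event 5: bar -11 -> -22  <-- first match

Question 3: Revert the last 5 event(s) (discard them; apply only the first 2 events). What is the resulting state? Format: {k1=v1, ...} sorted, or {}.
Keep first 2 events (discard last 5):
  after event 1 (t=3: DEC bar by 15): {bar=-15}
  after event 2 (t=13: SET baz = 15): {bar=-15, baz=15}

Answer: {bar=-15, baz=15}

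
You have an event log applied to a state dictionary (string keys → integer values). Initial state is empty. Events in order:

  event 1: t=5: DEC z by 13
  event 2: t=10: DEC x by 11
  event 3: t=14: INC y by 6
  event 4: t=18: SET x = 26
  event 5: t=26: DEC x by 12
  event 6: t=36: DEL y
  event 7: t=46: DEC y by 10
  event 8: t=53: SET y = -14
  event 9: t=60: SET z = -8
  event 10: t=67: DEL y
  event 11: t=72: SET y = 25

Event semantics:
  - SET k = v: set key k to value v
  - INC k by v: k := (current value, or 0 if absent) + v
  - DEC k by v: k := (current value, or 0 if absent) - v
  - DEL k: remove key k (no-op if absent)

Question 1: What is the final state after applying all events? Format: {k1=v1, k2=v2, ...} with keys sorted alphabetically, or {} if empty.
Answer: {x=14, y=25, z=-8}

Derivation:
  after event 1 (t=5: DEC z by 13): {z=-13}
  after event 2 (t=10: DEC x by 11): {x=-11, z=-13}
  after event 3 (t=14: INC y by 6): {x=-11, y=6, z=-13}
  after event 4 (t=18: SET x = 26): {x=26, y=6, z=-13}
  after event 5 (t=26: DEC x by 12): {x=14, y=6, z=-13}
  after event 6 (t=36: DEL y): {x=14, z=-13}
  after event 7 (t=46: DEC y by 10): {x=14, y=-10, z=-13}
  after event 8 (t=53: SET y = -14): {x=14, y=-14, z=-13}
  after event 9 (t=60: SET z = -8): {x=14, y=-14, z=-8}
  after event 10 (t=67: DEL y): {x=14, z=-8}
  after event 11 (t=72: SET y = 25): {x=14, y=25, z=-8}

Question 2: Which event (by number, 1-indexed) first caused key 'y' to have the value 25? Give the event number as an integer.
Answer: 11

Derivation:
Looking for first event where y becomes 25:
  event 3: y = 6
  event 4: y = 6
  event 5: y = 6
  event 6: y = (absent)
  event 7: y = -10
  event 8: y = -14
  event 9: y = -14
  event 10: y = (absent)
  event 11: y (absent) -> 25  <-- first match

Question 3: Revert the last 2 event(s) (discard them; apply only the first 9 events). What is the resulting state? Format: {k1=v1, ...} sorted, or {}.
Keep first 9 events (discard last 2):
  after event 1 (t=5: DEC z by 13): {z=-13}
  after event 2 (t=10: DEC x by 11): {x=-11, z=-13}
  after event 3 (t=14: INC y by 6): {x=-11, y=6, z=-13}
  after event 4 (t=18: SET x = 26): {x=26, y=6, z=-13}
  after event 5 (t=26: DEC x by 12): {x=14, y=6, z=-13}
  after event 6 (t=36: DEL y): {x=14, z=-13}
  after event 7 (t=46: DEC y by 10): {x=14, y=-10, z=-13}
  after event 8 (t=53: SET y = -14): {x=14, y=-14, z=-13}
  after event 9 (t=60: SET z = -8): {x=14, y=-14, z=-8}

Answer: {x=14, y=-14, z=-8}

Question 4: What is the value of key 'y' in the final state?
Track key 'y' through all 11 events:
  event 1 (t=5: DEC z by 13): y unchanged
  event 2 (t=10: DEC x by 11): y unchanged
  event 3 (t=14: INC y by 6): y (absent) -> 6
  event 4 (t=18: SET x = 26): y unchanged
  event 5 (t=26: DEC x by 12): y unchanged
  event 6 (t=36: DEL y): y 6 -> (absent)
  event 7 (t=46: DEC y by 10): y (absent) -> -10
  event 8 (t=53: SET y = -14): y -10 -> -14
  event 9 (t=60: SET z = -8): y unchanged
  event 10 (t=67: DEL y): y -14 -> (absent)
  event 11 (t=72: SET y = 25): y (absent) -> 25
Final: y = 25

Answer: 25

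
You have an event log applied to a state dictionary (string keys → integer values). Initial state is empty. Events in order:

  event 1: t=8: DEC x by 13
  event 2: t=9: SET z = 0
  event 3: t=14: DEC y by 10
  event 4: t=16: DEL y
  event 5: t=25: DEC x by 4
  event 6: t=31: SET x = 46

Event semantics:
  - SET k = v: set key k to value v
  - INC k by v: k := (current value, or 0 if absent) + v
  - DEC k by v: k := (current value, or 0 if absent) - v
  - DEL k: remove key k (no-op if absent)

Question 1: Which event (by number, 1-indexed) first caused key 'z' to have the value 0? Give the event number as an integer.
Answer: 2

Derivation:
Looking for first event where z becomes 0:
  event 2: z (absent) -> 0  <-- first match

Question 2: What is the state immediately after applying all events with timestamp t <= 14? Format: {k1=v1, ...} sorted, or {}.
Answer: {x=-13, y=-10, z=0}

Derivation:
Apply events with t <= 14 (3 events):
  after event 1 (t=8: DEC x by 13): {x=-13}
  after event 2 (t=9: SET z = 0): {x=-13, z=0}
  after event 3 (t=14: DEC y by 10): {x=-13, y=-10, z=0}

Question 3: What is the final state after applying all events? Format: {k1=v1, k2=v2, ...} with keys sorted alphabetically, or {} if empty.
Answer: {x=46, z=0}

Derivation:
  after event 1 (t=8: DEC x by 13): {x=-13}
  after event 2 (t=9: SET z = 0): {x=-13, z=0}
  after event 3 (t=14: DEC y by 10): {x=-13, y=-10, z=0}
  after event 4 (t=16: DEL y): {x=-13, z=0}
  after event 5 (t=25: DEC x by 4): {x=-17, z=0}
  after event 6 (t=31: SET x = 46): {x=46, z=0}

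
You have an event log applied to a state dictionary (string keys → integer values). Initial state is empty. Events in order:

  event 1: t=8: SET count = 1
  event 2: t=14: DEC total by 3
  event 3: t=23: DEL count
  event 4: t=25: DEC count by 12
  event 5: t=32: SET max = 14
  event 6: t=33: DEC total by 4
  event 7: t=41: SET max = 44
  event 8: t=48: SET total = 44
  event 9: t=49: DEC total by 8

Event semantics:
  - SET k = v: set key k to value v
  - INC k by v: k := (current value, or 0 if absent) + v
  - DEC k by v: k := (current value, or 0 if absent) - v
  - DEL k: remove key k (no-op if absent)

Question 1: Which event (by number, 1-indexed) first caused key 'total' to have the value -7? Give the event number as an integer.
Looking for first event where total becomes -7:
  event 2: total = -3
  event 3: total = -3
  event 4: total = -3
  event 5: total = -3
  event 6: total -3 -> -7  <-- first match

Answer: 6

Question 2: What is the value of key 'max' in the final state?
Answer: 44

Derivation:
Track key 'max' through all 9 events:
  event 1 (t=8: SET count = 1): max unchanged
  event 2 (t=14: DEC total by 3): max unchanged
  event 3 (t=23: DEL count): max unchanged
  event 4 (t=25: DEC count by 12): max unchanged
  event 5 (t=32: SET max = 14): max (absent) -> 14
  event 6 (t=33: DEC total by 4): max unchanged
  event 7 (t=41: SET max = 44): max 14 -> 44
  event 8 (t=48: SET total = 44): max unchanged
  event 9 (t=49: DEC total by 8): max unchanged
Final: max = 44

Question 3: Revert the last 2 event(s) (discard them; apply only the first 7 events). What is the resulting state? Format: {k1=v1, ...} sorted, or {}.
Keep first 7 events (discard last 2):
  after event 1 (t=8: SET count = 1): {count=1}
  after event 2 (t=14: DEC total by 3): {count=1, total=-3}
  after event 3 (t=23: DEL count): {total=-3}
  after event 4 (t=25: DEC count by 12): {count=-12, total=-3}
  after event 5 (t=32: SET max = 14): {count=-12, max=14, total=-3}
  after event 6 (t=33: DEC total by 4): {count=-12, max=14, total=-7}
  after event 7 (t=41: SET max = 44): {count=-12, max=44, total=-7}

Answer: {count=-12, max=44, total=-7}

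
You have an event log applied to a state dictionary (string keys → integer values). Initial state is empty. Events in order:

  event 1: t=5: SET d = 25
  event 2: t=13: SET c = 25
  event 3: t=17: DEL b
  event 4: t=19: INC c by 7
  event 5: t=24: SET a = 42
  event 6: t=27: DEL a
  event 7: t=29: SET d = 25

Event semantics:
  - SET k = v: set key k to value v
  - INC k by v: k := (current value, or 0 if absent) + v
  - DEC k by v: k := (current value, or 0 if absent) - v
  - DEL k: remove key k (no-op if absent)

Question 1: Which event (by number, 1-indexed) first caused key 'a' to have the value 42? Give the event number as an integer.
Answer: 5

Derivation:
Looking for first event where a becomes 42:
  event 5: a (absent) -> 42  <-- first match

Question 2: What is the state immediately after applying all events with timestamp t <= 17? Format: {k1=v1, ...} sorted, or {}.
Answer: {c=25, d=25}

Derivation:
Apply events with t <= 17 (3 events):
  after event 1 (t=5: SET d = 25): {d=25}
  after event 2 (t=13: SET c = 25): {c=25, d=25}
  after event 3 (t=17: DEL b): {c=25, d=25}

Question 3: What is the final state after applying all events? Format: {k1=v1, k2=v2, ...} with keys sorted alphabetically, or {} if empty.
  after event 1 (t=5: SET d = 25): {d=25}
  after event 2 (t=13: SET c = 25): {c=25, d=25}
  after event 3 (t=17: DEL b): {c=25, d=25}
  after event 4 (t=19: INC c by 7): {c=32, d=25}
  after event 5 (t=24: SET a = 42): {a=42, c=32, d=25}
  after event 6 (t=27: DEL a): {c=32, d=25}
  after event 7 (t=29: SET d = 25): {c=32, d=25}

Answer: {c=32, d=25}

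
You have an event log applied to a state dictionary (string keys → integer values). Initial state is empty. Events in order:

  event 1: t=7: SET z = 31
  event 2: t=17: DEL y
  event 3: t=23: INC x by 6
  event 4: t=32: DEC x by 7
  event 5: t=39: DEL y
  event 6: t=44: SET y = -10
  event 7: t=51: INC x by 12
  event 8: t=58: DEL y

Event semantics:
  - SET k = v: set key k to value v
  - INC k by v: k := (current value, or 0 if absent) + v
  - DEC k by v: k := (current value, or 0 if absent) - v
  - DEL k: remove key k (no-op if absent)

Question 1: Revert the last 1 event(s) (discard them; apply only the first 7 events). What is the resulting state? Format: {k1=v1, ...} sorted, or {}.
Keep first 7 events (discard last 1):
  after event 1 (t=7: SET z = 31): {z=31}
  after event 2 (t=17: DEL y): {z=31}
  after event 3 (t=23: INC x by 6): {x=6, z=31}
  after event 4 (t=32: DEC x by 7): {x=-1, z=31}
  after event 5 (t=39: DEL y): {x=-1, z=31}
  after event 6 (t=44: SET y = -10): {x=-1, y=-10, z=31}
  after event 7 (t=51: INC x by 12): {x=11, y=-10, z=31}

Answer: {x=11, y=-10, z=31}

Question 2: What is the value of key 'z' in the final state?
Track key 'z' through all 8 events:
  event 1 (t=7: SET z = 31): z (absent) -> 31
  event 2 (t=17: DEL y): z unchanged
  event 3 (t=23: INC x by 6): z unchanged
  event 4 (t=32: DEC x by 7): z unchanged
  event 5 (t=39: DEL y): z unchanged
  event 6 (t=44: SET y = -10): z unchanged
  event 7 (t=51: INC x by 12): z unchanged
  event 8 (t=58: DEL y): z unchanged
Final: z = 31

Answer: 31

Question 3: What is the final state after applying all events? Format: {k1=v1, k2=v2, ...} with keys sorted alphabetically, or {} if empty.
Answer: {x=11, z=31}

Derivation:
  after event 1 (t=7: SET z = 31): {z=31}
  after event 2 (t=17: DEL y): {z=31}
  after event 3 (t=23: INC x by 6): {x=6, z=31}
  after event 4 (t=32: DEC x by 7): {x=-1, z=31}
  after event 5 (t=39: DEL y): {x=-1, z=31}
  after event 6 (t=44: SET y = -10): {x=-1, y=-10, z=31}
  after event 7 (t=51: INC x by 12): {x=11, y=-10, z=31}
  after event 8 (t=58: DEL y): {x=11, z=31}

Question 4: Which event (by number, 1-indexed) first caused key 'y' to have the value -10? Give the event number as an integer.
Looking for first event where y becomes -10:
  event 6: y (absent) -> -10  <-- first match

Answer: 6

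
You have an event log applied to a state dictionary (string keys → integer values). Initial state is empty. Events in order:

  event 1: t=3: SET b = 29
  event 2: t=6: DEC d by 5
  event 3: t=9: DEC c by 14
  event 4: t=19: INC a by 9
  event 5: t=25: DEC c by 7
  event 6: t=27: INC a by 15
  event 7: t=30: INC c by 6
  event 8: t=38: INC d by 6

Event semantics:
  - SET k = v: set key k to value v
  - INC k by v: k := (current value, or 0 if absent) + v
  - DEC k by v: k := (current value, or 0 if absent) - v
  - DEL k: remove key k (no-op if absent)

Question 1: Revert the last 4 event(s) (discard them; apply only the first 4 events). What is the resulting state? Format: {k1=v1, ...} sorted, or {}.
Keep first 4 events (discard last 4):
  after event 1 (t=3: SET b = 29): {b=29}
  after event 2 (t=6: DEC d by 5): {b=29, d=-5}
  after event 3 (t=9: DEC c by 14): {b=29, c=-14, d=-5}
  after event 4 (t=19: INC a by 9): {a=9, b=29, c=-14, d=-5}

Answer: {a=9, b=29, c=-14, d=-5}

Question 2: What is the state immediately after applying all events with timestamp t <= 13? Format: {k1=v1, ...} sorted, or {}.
Apply events with t <= 13 (3 events):
  after event 1 (t=3: SET b = 29): {b=29}
  after event 2 (t=6: DEC d by 5): {b=29, d=-5}
  after event 3 (t=9: DEC c by 14): {b=29, c=-14, d=-5}

Answer: {b=29, c=-14, d=-5}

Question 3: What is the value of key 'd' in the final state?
Track key 'd' through all 8 events:
  event 1 (t=3: SET b = 29): d unchanged
  event 2 (t=6: DEC d by 5): d (absent) -> -5
  event 3 (t=9: DEC c by 14): d unchanged
  event 4 (t=19: INC a by 9): d unchanged
  event 5 (t=25: DEC c by 7): d unchanged
  event 6 (t=27: INC a by 15): d unchanged
  event 7 (t=30: INC c by 6): d unchanged
  event 8 (t=38: INC d by 6): d -5 -> 1
Final: d = 1

Answer: 1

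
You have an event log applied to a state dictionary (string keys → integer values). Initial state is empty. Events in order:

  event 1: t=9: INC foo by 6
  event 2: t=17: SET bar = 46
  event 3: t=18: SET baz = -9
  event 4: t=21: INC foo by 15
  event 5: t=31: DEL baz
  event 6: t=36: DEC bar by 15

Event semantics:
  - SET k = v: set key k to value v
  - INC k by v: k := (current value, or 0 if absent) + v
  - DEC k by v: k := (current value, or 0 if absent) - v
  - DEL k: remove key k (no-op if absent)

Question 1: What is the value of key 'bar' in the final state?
Answer: 31

Derivation:
Track key 'bar' through all 6 events:
  event 1 (t=9: INC foo by 6): bar unchanged
  event 2 (t=17: SET bar = 46): bar (absent) -> 46
  event 3 (t=18: SET baz = -9): bar unchanged
  event 4 (t=21: INC foo by 15): bar unchanged
  event 5 (t=31: DEL baz): bar unchanged
  event 6 (t=36: DEC bar by 15): bar 46 -> 31
Final: bar = 31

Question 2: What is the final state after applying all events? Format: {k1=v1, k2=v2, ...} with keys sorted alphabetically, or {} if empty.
  after event 1 (t=9: INC foo by 6): {foo=6}
  after event 2 (t=17: SET bar = 46): {bar=46, foo=6}
  after event 3 (t=18: SET baz = -9): {bar=46, baz=-9, foo=6}
  after event 4 (t=21: INC foo by 15): {bar=46, baz=-9, foo=21}
  after event 5 (t=31: DEL baz): {bar=46, foo=21}
  after event 6 (t=36: DEC bar by 15): {bar=31, foo=21}

Answer: {bar=31, foo=21}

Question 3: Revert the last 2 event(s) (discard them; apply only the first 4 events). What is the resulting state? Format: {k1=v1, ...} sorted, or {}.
Keep first 4 events (discard last 2):
  after event 1 (t=9: INC foo by 6): {foo=6}
  after event 2 (t=17: SET bar = 46): {bar=46, foo=6}
  after event 3 (t=18: SET baz = -9): {bar=46, baz=-9, foo=6}
  after event 4 (t=21: INC foo by 15): {bar=46, baz=-9, foo=21}

Answer: {bar=46, baz=-9, foo=21}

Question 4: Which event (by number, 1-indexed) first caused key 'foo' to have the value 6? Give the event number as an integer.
Answer: 1

Derivation:
Looking for first event where foo becomes 6:
  event 1: foo (absent) -> 6  <-- first match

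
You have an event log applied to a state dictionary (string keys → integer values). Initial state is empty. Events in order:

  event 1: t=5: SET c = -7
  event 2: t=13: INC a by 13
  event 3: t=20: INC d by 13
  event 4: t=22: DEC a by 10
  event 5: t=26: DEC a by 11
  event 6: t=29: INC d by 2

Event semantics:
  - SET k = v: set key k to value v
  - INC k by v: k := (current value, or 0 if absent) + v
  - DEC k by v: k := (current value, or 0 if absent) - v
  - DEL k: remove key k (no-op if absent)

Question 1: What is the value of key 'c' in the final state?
Answer: -7

Derivation:
Track key 'c' through all 6 events:
  event 1 (t=5: SET c = -7): c (absent) -> -7
  event 2 (t=13: INC a by 13): c unchanged
  event 3 (t=20: INC d by 13): c unchanged
  event 4 (t=22: DEC a by 10): c unchanged
  event 5 (t=26: DEC a by 11): c unchanged
  event 6 (t=29: INC d by 2): c unchanged
Final: c = -7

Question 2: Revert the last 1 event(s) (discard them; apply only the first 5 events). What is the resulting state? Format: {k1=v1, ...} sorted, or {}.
Keep first 5 events (discard last 1):
  after event 1 (t=5: SET c = -7): {c=-7}
  after event 2 (t=13: INC a by 13): {a=13, c=-7}
  after event 3 (t=20: INC d by 13): {a=13, c=-7, d=13}
  after event 4 (t=22: DEC a by 10): {a=3, c=-7, d=13}
  after event 5 (t=26: DEC a by 11): {a=-8, c=-7, d=13}

Answer: {a=-8, c=-7, d=13}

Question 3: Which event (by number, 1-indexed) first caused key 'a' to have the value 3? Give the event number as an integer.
Looking for first event where a becomes 3:
  event 2: a = 13
  event 3: a = 13
  event 4: a 13 -> 3  <-- first match

Answer: 4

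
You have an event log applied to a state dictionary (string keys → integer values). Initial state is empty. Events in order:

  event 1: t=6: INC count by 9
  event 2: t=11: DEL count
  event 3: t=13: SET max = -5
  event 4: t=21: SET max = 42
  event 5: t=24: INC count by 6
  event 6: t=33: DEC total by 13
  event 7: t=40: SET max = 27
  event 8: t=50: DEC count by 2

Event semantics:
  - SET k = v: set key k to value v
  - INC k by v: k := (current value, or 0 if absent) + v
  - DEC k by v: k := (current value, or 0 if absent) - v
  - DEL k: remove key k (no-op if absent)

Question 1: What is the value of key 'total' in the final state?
Track key 'total' through all 8 events:
  event 1 (t=6: INC count by 9): total unchanged
  event 2 (t=11: DEL count): total unchanged
  event 3 (t=13: SET max = -5): total unchanged
  event 4 (t=21: SET max = 42): total unchanged
  event 5 (t=24: INC count by 6): total unchanged
  event 6 (t=33: DEC total by 13): total (absent) -> -13
  event 7 (t=40: SET max = 27): total unchanged
  event 8 (t=50: DEC count by 2): total unchanged
Final: total = -13

Answer: -13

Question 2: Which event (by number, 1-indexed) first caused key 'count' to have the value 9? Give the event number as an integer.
Looking for first event where count becomes 9:
  event 1: count (absent) -> 9  <-- first match

Answer: 1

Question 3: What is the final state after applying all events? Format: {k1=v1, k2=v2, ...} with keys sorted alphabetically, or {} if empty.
Answer: {count=4, max=27, total=-13}

Derivation:
  after event 1 (t=6: INC count by 9): {count=9}
  after event 2 (t=11: DEL count): {}
  after event 3 (t=13: SET max = -5): {max=-5}
  after event 4 (t=21: SET max = 42): {max=42}
  after event 5 (t=24: INC count by 6): {count=6, max=42}
  after event 6 (t=33: DEC total by 13): {count=6, max=42, total=-13}
  after event 7 (t=40: SET max = 27): {count=6, max=27, total=-13}
  after event 8 (t=50: DEC count by 2): {count=4, max=27, total=-13}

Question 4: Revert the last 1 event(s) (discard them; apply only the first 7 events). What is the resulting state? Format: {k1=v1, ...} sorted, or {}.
Keep first 7 events (discard last 1):
  after event 1 (t=6: INC count by 9): {count=9}
  after event 2 (t=11: DEL count): {}
  after event 3 (t=13: SET max = -5): {max=-5}
  after event 4 (t=21: SET max = 42): {max=42}
  after event 5 (t=24: INC count by 6): {count=6, max=42}
  after event 6 (t=33: DEC total by 13): {count=6, max=42, total=-13}
  after event 7 (t=40: SET max = 27): {count=6, max=27, total=-13}

Answer: {count=6, max=27, total=-13}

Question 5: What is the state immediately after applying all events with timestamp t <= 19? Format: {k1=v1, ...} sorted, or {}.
Apply events with t <= 19 (3 events):
  after event 1 (t=6: INC count by 9): {count=9}
  after event 2 (t=11: DEL count): {}
  after event 3 (t=13: SET max = -5): {max=-5}

Answer: {max=-5}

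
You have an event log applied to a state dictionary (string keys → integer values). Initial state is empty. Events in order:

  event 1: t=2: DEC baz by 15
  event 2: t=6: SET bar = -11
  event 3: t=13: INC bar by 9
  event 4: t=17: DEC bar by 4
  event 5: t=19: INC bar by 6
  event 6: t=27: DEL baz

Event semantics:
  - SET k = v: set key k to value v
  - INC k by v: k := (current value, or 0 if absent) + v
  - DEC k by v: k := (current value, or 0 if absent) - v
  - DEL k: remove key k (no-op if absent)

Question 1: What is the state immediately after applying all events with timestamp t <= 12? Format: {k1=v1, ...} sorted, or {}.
Answer: {bar=-11, baz=-15}

Derivation:
Apply events with t <= 12 (2 events):
  after event 1 (t=2: DEC baz by 15): {baz=-15}
  after event 2 (t=6: SET bar = -11): {bar=-11, baz=-15}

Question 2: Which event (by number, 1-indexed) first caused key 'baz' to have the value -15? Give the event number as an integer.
Looking for first event where baz becomes -15:
  event 1: baz (absent) -> -15  <-- first match

Answer: 1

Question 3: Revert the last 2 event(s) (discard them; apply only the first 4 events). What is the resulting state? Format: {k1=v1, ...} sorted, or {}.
Answer: {bar=-6, baz=-15}

Derivation:
Keep first 4 events (discard last 2):
  after event 1 (t=2: DEC baz by 15): {baz=-15}
  after event 2 (t=6: SET bar = -11): {bar=-11, baz=-15}
  after event 3 (t=13: INC bar by 9): {bar=-2, baz=-15}
  after event 4 (t=17: DEC bar by 4): {bar=-6, baz=-15}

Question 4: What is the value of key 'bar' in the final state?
Track key 'bar' through all 6 events:
  event 1 (t=2: DEC baz by 15): bar unchanged
  event 2 (t=6: SET bar = -11): bar (absent) -> -11
  event 3 (t=13: INC bar by 9): bar -11 -> -2
  event 4 (t=17: DEC bar by 4): bar -2 -> -6
  event 5 (t=19: INC bar by 6): bar -6 -> 0
  event 6 (t=27: DEL baz): bar unchanged
Final: bar = 0

Answer: 0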